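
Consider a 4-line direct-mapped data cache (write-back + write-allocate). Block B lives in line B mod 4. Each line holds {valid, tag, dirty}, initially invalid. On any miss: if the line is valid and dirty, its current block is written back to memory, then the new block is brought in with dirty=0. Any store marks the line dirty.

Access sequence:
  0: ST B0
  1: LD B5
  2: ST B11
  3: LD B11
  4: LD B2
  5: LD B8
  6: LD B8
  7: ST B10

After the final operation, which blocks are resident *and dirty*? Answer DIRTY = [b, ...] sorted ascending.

0: W B0 → L0 miss [D]
1: R B5 → L1 miss [-]
2: W B11 → L3 miss [D]
3: R B11 → L3 hit [D]
4: R B2 → L2 miss [-]
5: R B8 → L0 miss wb→B0 [-]
6: R B8 → L0 hit [-]
7: W B10 → L2 miss [D]

DIRTY = [10, 11]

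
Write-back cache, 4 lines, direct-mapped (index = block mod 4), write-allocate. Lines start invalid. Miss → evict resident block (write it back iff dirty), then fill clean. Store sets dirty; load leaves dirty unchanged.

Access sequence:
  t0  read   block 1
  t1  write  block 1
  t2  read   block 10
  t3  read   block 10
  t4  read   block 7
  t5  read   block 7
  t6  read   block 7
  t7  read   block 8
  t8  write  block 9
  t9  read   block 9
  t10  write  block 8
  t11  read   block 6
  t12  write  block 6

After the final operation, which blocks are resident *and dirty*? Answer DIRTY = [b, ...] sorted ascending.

  0 | R B1 → L1 miss [-]
  1 | W B1 → L1 hit [D]
  2 | R B10 → L2 miss [-]
  3 | R B10 → L2 hit [-]
  4 | R B7 → L3 miss [-]
  5 | R B7 → L3 hit [-]
  6 | R B7 → L3 hit [-]
  7 | R B8 → L0 miss [-]
  8 | W B9 → L1 miss wb→B1 [D]
  9 | R B9 → L1 hit [D]
  10 | W B8 → L0 hit [D]
  11 | R B6 → L2 miss [-]
  12 | W B6 → L2 hit [D]

DIRTY = [6, 8, 9]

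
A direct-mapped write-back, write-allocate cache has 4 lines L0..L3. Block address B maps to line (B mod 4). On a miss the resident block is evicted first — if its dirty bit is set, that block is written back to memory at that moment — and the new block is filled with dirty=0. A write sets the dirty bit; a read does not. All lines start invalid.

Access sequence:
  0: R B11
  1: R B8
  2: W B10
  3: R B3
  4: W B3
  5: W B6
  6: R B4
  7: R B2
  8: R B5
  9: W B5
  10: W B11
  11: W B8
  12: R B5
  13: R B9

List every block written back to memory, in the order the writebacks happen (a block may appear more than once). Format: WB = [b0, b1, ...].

WB = [10, 6, 3, 5]

0: R B11 → L3 miss [-]
1: R B8 → L0 miss [-]
2: W B10 → L2 miss [D]
3: R B3 → L3 miss [-]
4: W B3 → L3 hit [D]
5: W B6 → L2 miss wb→B10 [D]
6: R B4 → L0 miss [-]
7: R B2 → L2 miss wb→B6 [-]
8: R B5 → L1 miss [-]
9: W B5 → L1 hit [D]
10: W B11 → L3 miss wb→B3 [D]
11: W B8 → L0 miss [D]
12: R B5 → L1 hit [D]
13: R B9 → L1 miss wb→B5 [-]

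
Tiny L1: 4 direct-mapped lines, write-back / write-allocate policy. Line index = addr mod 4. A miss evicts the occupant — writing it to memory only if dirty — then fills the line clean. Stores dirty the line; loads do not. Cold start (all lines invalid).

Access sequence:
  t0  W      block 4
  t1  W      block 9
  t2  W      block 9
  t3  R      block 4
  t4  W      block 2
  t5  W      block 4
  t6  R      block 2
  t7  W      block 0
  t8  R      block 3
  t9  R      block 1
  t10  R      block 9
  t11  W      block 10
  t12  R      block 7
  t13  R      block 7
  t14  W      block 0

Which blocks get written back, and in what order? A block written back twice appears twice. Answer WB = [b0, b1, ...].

0: W B4 -> L0 miss  d=D]
1: W B9 -> L1 miss  d=D]
2: W B9 -> L1 hit  d=D]
3: R B4 -> L0 hit  d=D]
4: W B2 -> L2 miss  d=D]
5: W B4 -> L0 hit  d=D]
6: R B2 -> L2 hit  d=D]
7: W B0 -> L0 miss wb->B4  d=D]
8: R B3 -> L3 miss  d=-]
9: R B1 -> L1 miss wb->B9  d=-]
10: R B9 -> L1 miss  d=-]
11: W B10 -> L2 miss wb->B2  d=D]
12: R B7 -> L3 miss  d=-]
13: R B7 -> L3 hit  d=-]
14: W B0 -> L0 hit  d=D]

WB = [4, 9, 2]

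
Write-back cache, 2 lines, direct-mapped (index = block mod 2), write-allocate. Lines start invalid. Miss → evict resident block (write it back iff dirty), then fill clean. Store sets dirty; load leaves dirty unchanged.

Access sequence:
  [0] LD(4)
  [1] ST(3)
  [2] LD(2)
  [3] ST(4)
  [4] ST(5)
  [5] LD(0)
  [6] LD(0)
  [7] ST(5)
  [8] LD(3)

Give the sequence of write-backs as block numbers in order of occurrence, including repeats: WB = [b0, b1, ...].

WB = [3, 4, 5]

  0 | R B4 → L0 miss [-]
  1 | W B3 → L1 miss [D]
  2 | R B2 → L0 miss [-]
  3 | W B4 → L0 miss [D]
  4 | W B5 → L1 miss wb→B3 [D]
  5 | R B0 → L0 miss wb→B4 [-]
  6 | R B0 → L0 hit [-]
  7 | W B5 → L1 hit [D]
  8 | R B3 → L1 miss wb→B5 [-]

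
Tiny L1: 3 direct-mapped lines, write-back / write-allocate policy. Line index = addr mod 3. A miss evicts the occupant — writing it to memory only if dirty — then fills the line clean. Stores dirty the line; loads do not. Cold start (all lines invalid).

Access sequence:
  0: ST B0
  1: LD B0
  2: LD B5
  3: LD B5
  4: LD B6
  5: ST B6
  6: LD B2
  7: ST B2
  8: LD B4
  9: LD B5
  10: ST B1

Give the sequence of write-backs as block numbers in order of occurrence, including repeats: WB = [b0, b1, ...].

0: W B0 -> L0 miss  d=D]
1: R B0 -> L0 hit  d=D]
2: R B5 -> L2 miss  d=-]
3: R B5 -> L2 hit  d=-]
4: R B6 -> L0 miss wb->B0  d=-]
5: W B6 -> L0 hit  d=D]
6: R B2 -> L2 miss  d=-]
7: W B2 -> L2 hit  d=D]
8: R B4 -> L1 miss  d=-]
9: R B5 -> L2 miss wb->B2  d=-]
10: W B1 -> L1 miss  d=D]

WB = [0, 2]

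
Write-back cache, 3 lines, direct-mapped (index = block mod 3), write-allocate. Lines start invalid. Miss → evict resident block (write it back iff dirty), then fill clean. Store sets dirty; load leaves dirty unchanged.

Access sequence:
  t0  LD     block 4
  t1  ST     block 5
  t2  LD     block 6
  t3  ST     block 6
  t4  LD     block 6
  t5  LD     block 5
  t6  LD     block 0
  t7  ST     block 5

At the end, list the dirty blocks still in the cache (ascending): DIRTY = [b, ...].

  0 | R B4 → L1 miss [-]
  1 | W B5 → L2 miss [D]
  2 | R B6 → L0 miss [-]
  3 | W B6 → L0 hit [D]
  4 | R B6 → L0 hit [D]
  5 | R B5 → L2 hit [D]
  6 | R B0 → L0 miss wb→B6 [-]
  7 | W B5 → L2 hit [D]

DIRTY = [5]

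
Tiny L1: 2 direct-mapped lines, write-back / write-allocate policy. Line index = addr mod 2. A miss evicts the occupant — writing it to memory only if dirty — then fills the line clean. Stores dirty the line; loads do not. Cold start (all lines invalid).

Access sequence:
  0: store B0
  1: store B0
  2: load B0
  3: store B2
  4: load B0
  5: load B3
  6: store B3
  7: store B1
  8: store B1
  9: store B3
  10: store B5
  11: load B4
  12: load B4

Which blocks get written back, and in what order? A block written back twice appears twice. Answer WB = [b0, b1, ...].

  0 | W B0 → L0 miss [D]
  1 | W B0 → L0 hit [D]
  2 | R B0 → L0 hit [D]
  3 | W B2 → L0 miss wb→B0 [D]
  4 | R B0 → L0 miss wb→B2 [-]
  5 | R B3 → L1 miss [-]
  6 | W B3 → L1 hit [D]
  7 | W B1 → L1 miss wb→B3 [D]
  8 | W B1 → L1 hit [D]
  9 | W B3 → L1 miss wb→B1 [D]
  10 | W B5 → L1 miss wb→B3 [D]
  11 | R B4 → L0 miss [-]
  12 | R B4 → L0 hit [-]

WB = [0, 2, 3, 1, 3]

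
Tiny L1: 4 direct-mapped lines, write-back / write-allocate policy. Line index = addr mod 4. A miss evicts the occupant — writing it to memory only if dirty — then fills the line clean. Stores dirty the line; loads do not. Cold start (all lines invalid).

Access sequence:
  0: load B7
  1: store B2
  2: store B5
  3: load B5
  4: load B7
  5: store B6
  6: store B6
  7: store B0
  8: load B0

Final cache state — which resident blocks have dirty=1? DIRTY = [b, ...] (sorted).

  0 | R B7 → L3 miss [-]
  1 | W B2 → L2 miss [D]
  2 | W B5 → L1 miss [D]
  3 | R B5 → L1 hit [D]
  4 | R B7 → L3 hit [-]
  5 | W B6 → L2 miss wb→B2 [D]
  6 | W B6 → L2 hit [D]
  7 | W B0 → L0 miss [D]
  8 | R B0 → L0 hit [D]

DIRTY = [0, 5, 6]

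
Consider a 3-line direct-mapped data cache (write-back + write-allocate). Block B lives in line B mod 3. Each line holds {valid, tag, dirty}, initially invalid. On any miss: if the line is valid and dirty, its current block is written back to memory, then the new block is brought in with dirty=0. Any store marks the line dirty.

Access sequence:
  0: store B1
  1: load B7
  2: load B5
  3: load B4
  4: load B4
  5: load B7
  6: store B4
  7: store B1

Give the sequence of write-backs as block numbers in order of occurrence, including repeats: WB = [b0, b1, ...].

0: W B1 → L1 miss [D]
1: R B7 → L1 miss wb→B1 [-]
2: R B5 → L2 miss [-]
3: R B4 → L1 miss [-]
4: R B4 → L1 hit [-]
5: R B7 → L1 miss [-]
6: W B4 → L1 miss [D]
7: W B1 → L1 miss wb→B4 [D]

WB = [1, 4]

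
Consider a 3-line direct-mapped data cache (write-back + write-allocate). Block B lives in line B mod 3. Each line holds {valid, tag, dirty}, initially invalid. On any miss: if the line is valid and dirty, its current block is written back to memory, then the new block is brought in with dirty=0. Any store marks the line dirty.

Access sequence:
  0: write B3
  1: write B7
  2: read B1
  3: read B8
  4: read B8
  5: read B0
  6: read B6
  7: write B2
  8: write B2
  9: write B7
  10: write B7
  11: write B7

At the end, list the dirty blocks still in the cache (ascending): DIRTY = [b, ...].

  0 | W B3 → L0 miss [D]
  1 | W B7 → L1 miss [D]
  2 | R B1 → L1 miss wb→B7 [-]
  3 | R B8 → L2 miss [-]
  4 | R B8 → L2 hit [-]
  5 | R B0 → L0 miss wb→B3 [-]
  6 | R B6 → L0 miss [-]
  7 | W B2 → L2 miss [D]
  8 | W B2 → L2 hit [D]
  9 | W B7 → L1 miss [D]
  10 | W B7 → L1 hit [D]
  11 | W B7 → L1 hit [D]

DIRTY = [2, 7]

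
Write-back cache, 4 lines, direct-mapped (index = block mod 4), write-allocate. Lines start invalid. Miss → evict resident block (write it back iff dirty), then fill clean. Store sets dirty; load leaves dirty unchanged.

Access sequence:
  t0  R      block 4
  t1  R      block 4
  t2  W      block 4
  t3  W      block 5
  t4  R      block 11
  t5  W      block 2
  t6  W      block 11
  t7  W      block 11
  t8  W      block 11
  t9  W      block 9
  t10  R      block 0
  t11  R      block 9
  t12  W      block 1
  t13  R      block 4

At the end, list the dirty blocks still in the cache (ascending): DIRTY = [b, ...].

DIRTY = [1, 2, 11]

  0 | R B4 → L0 miss [-]
  1 | R B4 → L0 hit [-]
  2 | W B4 → L0 hit [D]
  3 | W B5 → L1 miss [D]
  4 | R B11 → L3 miss [-]
  5 | W B2 → L2 miss [D]
  6 | W B11 → L3 hit [D]
  7 | W B11 → L3 hit [D]
  8 | W B11 → L3 hit [D]
  9 | W B9 → L1 miss wb→B5 [D]
  10 | R B0 → L0 miss wb→B4 [-]
  11 | R B9 → L1 hit [D]
  12 | W B1 → L1 miss wb→B9 [D]
  13 | R B4 → L0 miss [-]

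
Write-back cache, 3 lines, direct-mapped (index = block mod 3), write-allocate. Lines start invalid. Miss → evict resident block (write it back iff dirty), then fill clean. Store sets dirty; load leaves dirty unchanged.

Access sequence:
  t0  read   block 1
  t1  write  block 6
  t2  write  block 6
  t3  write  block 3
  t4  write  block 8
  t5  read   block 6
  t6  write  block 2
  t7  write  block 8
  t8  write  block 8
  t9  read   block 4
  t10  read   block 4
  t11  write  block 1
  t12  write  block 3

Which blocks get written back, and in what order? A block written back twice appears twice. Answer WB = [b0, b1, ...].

WB = [6, 3, 8, 2]

0: R B1 → L1 miss [-]
1: W B6 → L0 miss [D]
2: W B6 → L0 hit [D]
3: W B3 → L0 miss wb→B6 [D]
4: W B8 → L2 miss [D]
5: R B6 → L0 miss wb→B3 [-]
6: W B2 → L2 miss wb→B8 [D]
7: W B8 → L2 miss wb→B2 [D]
8: W B8 → L2 hit [D]
9: R B4 → L1 miss [-]
10: R B4 → L1 hit [-]
11: W B1 → L1 miss [D]
12: W B3 → L0 miss [D]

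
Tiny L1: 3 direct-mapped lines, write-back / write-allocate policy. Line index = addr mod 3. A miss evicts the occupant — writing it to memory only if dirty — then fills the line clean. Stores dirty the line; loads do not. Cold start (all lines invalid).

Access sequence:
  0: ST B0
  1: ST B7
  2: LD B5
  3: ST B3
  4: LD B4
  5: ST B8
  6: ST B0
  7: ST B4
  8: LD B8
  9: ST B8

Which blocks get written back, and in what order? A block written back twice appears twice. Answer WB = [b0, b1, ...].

WB = [0, 7, 3]

0: W B0 -> L0 miss  d=D]
1: W B7 -> L1 miss  d=D]
2: R B5 -> L2 miss  d=-]
3: W B3 -> L0 miss wb->B0  d=D]
4: R B4 -> L1 miss wb->B7  d=-]
5: W B8 -> L2 miss  d=D]
6: W B0 -> L0 miss wb->B3  d=D]
7: W B4 -> L1 hit  d=D]
8: R B8 -> L2 hit  d=D]
9: W B8 -> L2 hit  d=D]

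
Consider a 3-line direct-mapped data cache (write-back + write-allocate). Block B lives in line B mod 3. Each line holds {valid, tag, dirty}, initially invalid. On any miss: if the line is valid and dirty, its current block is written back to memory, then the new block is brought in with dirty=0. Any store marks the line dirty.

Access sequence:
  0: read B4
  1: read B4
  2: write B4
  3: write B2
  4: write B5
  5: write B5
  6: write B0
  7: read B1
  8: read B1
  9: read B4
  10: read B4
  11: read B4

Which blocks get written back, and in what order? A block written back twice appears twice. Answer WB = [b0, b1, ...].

0: R B4 -> L1 miss  d=-]
1: R B4 -> L1 hit  d=-]
2: W B4 -> L1 hit  d=D]
3: W B2 -> L2 miss  d=D]
4: W B5 -> L2 miss wb->B2  d=D]
5: W B5 -> L2 hit  d=D]
6: W B0 -> L0 miss  d=D]
7: R B1 -> L1 miss wb->B4  d=-]
8: R B1 -> L1 hit  d=-]
9: R B4 -> L1 miss  d=-]
10: R B4 -> L1 hit  d=-]
11: R B4 -> L1 hit  d=-]

WB = [2, 4]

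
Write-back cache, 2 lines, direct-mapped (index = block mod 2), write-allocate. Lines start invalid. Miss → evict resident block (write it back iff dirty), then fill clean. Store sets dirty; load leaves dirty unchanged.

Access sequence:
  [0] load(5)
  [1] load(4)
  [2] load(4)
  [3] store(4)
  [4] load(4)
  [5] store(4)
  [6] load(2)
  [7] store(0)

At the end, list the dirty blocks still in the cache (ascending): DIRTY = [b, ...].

  0 | R B5 → L1 miss [-]
  1 | R B4 → L0 miss [-]
  2 | R B4 → L0 hit [-]
  3 | W B4 → L0 hit [D]
  4 | R B4 → L0 hit [D]
  5 | W B4 → L0 hit [D]
  6 | R B2 → L0 miss wb→B4 [-]
  7 | W B0 → L0 miss [D]

DIRTY = [0]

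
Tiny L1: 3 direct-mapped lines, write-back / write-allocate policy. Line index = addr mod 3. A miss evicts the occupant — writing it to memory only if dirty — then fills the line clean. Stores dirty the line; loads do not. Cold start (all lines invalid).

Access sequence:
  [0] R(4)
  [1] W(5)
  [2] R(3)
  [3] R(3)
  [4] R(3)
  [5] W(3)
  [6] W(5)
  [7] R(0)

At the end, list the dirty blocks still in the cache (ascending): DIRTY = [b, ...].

0: R B4 → L1 miss [-]
1: W B5 → L2 miss [D]
2: R B3 → L0 miss [-]
3: R B3 → L0 hit [-]
4: R B3 → L0 hit [-]
5: W B3 → L0 hit [D]
6: W B5 → L2 hit [D]
7: R B0 → L0 miss wb→B3 [-]

DIRTY = [5]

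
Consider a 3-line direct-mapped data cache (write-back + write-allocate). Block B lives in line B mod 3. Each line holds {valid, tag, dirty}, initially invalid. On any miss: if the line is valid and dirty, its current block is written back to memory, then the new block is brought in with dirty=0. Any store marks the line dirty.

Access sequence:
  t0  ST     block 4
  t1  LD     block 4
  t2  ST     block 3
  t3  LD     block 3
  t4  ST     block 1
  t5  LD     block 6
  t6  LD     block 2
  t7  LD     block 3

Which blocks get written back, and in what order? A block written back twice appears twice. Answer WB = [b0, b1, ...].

WB = [4, 3]

  0 | W B4 → L1 miss [D]
  1 | R B4 → L1 hit [D]
  2 | W B3 → L0 miss [D]
  3 | R B3 → L0 hit [D]
  4 | W B1 → L1 miss wb→B4 [D]
  5 | R B6 → L0 miss wb→B3 [-]
  6 | R B2 → L2 miss [-]
  7 | R B3 → L0 miss [-]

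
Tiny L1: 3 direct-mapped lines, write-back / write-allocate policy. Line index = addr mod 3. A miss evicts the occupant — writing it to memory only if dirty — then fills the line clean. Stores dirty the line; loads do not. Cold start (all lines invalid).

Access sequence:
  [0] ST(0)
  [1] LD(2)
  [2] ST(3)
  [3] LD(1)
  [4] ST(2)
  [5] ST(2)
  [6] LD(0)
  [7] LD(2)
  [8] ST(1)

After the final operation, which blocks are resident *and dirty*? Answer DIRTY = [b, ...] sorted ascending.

DIRTY = [1, 2]

0: W B0 → L0 miss [D]
1: R B2 → L2 miss [-]
2: W B3 → L0 miss wb→B0 [D]
3: R B1 → L1 miss [-]
4: W B2 → L2 hit [D]
5: W B2 → L2 hit [D]
6: R B0 → L0 miss wb→B3 [-]
7: R B2 → L2 hit [D]
8: W B1 → L1 hit [D]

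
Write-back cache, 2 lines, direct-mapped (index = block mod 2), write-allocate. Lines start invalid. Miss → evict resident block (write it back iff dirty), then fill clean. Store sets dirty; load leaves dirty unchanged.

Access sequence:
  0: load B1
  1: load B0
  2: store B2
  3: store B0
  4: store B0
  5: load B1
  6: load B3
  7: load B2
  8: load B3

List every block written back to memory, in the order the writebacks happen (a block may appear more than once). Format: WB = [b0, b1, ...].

0: R B1 → L1 miss [-]
1: R B0 → L0 miss [-]
2: W B2 → L0 miss [D]
3: W B0 → L0 miss wb→B2 [D]
4: W B0 → L0 hit [D]
5: R B1 → L1 hit [-]
6: R B3 → L1 miss [-]
7: R B2 → L0 miss wb→B0 [-]
8: R B3 → L1 hit [-]

WB = [2, 0]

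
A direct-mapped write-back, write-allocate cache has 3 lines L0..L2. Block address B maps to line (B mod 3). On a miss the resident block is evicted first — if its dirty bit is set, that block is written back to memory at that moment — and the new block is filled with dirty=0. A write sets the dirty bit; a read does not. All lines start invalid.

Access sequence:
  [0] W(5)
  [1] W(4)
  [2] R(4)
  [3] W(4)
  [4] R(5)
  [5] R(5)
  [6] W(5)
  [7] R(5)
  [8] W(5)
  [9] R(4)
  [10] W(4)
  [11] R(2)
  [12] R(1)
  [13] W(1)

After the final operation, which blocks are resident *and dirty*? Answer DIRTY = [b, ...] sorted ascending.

0: W B5 -> L2 miss  d=D]
1: W B4 -> L1 miss  d=D]
2: R B4 -> L1 hit  d=D]
3: W B4 -> L1 hit  d=D]
4: R B5 -> L2 hit  d=D]
5: R B5 -> L2 hit  d=D]
6: W B5 -> L2 hit  d=D]
7: R B5 -> L2 hit  d=D]
8: W B5 -> L2 hit  d=D]
9: R B4 -> L1 hit  d=D]
10: W B4 -> L1 hit  d=D]
11: R B2 -> L2 miss wb->B5  d=-]
12: R B1 -> L1 miss wb->B4  d=-]
13: W B1 -> L1 hit  d=D]

DIRTY = [1]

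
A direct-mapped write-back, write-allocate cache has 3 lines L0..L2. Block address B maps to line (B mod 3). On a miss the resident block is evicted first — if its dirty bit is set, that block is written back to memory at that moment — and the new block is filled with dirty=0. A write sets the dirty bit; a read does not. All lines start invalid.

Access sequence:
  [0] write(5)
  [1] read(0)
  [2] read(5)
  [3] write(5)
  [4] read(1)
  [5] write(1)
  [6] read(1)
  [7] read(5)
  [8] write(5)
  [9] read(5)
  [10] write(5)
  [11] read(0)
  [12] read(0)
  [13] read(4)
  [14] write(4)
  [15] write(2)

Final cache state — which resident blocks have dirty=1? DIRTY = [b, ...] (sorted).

0: W B5 -> L2 miss  d=D]
1: R B0 -> L0 miss  d=-]
2: R B5 -> L2 hit  d=D]
3: W B5 -> L2 hit  d=D]
4: R B1 -> L1 miss  d=-]
5: W B1 -> L1 hit  d=D]
6: R B1 -> L1 hit  d=D]
7: R B5 -> L2 hit  d=D]
8: W B5 -> L2 hit  d=D]
9: R B5 -> L2 hit  d=D]
10: W B5 -> L2 hit  d=D]
11: R B0 -> L0 hit  d=-]
12: R B0 -> L0 hit  d=-]
13: R B4 -> L1 miss wb->B1  d=-]
14: W B4 -> L1 hit  d=D]
15: W B2 -> L2 miss wb->B5  d=D]

DIRTY = [2, 4]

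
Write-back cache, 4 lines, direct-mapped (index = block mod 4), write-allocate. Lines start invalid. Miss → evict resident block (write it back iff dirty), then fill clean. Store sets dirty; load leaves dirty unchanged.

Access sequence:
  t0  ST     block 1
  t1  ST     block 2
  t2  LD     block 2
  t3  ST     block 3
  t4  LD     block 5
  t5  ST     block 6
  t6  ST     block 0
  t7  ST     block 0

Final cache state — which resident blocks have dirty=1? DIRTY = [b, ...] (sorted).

DIRTY = [0, 3, 6]

0: W B1 -> L1 miss  d=D]
1: W B2 -> L2 miss  d=D]
2: R B2 -> L2 hit  d=D]
3: W B3 -> L3 miss  d=D]
4: R B5 -> L1 miss wb->B1  d=-]
5: W B6 -> L2 miss wb->B2  d=D]
6: W B0 -> L0 miss  d=D]
7: W B0 -> L0 hit  d=D]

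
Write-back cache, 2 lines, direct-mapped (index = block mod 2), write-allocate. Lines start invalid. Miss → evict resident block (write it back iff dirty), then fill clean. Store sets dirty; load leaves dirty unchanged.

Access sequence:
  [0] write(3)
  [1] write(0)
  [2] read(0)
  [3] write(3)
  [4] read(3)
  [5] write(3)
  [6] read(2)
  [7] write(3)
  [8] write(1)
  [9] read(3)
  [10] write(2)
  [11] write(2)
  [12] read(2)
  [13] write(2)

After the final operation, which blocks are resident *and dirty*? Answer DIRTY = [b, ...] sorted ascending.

0: W B3 -> L1 miss  d=D]
1: W B0 -> L0 miss  d=D]
2: R B0 -> L0 hit  d=D]
3: W B3 -> L1 hit  d=D]
4: R B3 -> L1 hit  d=D]
5: W B3 -> L1 hit  d=D]
6: R B2 -> L0 miss wb->B0  d=-]
7: W B3 -> L1 hit  d=D]
8: W B1 -> L1 miss wb->B3  d=D]
9: R B3 -> L1 miss wb->B1  d=-]
10: W B2 -> L0 hit  d=D]
11: W B2 -> L0 hit  d=D]
12: R B2 -> L0 hit  d=D]
13: W B2 -> L0 hit  d=D]

DIRTY = [2]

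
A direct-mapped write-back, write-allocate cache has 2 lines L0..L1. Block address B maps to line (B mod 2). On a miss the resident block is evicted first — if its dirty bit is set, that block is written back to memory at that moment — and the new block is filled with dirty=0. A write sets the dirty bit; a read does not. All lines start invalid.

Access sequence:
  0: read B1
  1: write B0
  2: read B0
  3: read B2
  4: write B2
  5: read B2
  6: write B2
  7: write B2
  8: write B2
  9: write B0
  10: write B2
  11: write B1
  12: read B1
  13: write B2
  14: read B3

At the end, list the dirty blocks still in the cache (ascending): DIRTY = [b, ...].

  0 | R B1 → L1 miss [-]
  1 | W B0 → L0 miss [D]
  2 | R B0 → L0 hit [D]
  3 | R B2 → L0 miss wb→B0 [-]
  4 | W B2 → L0 hit [D]
  5 | R B2 → L0 hit [D]
  6 | W B2 → L0 hit [D]
  7 | W B2 → L0 hit [D]
  8 | W B2 → L0 hit [D]
  9 | W B0 → L0 miss wb→B2 [D]
  10 | W B2 → L0 miss wb→B0 [D]
  11 | W B1 → L1 hit [D]
  12 | R B1 → L1 hit [D]
  13 | W B2 → L0 hit [D]
  14 | R B3 → L1 miss wb→B1 [-]

DIRTY = [2]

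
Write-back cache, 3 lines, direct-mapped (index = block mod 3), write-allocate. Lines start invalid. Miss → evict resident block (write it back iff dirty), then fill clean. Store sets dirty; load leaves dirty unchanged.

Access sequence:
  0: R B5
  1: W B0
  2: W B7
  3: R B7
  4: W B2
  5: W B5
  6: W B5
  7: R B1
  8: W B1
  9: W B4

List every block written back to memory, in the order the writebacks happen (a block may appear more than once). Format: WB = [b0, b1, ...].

WB = [2, 7, 1]

0: R B5 -> L2 miss  d=-]
1: W B0 -> L0 miss  d=D]
2: W B7 -> L1 miss  d=D]
3: R B7 -> L1 hit  d=D]
4: W B2 -> L2 miss  d=D]
5: W B5 -> L2 miss wb->B2  d=D]
6: W B5 -> L2 hit  d=D]
7: R B1 -> L1 miss wb->B7  d=-]
8: W B1 -> L1 hit  d=D]
9: W B4 -> L1 miss wb->B1  d=D]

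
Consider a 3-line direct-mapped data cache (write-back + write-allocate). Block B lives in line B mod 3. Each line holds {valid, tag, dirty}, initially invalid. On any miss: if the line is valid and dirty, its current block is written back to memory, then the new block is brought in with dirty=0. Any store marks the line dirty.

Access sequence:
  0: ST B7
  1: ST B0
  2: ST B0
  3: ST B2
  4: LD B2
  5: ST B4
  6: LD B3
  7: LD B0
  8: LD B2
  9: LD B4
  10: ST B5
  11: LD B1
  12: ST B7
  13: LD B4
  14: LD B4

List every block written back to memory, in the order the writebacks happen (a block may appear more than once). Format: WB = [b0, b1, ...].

WB = [7, 0, 2, 4, 7]

0: W B7 → L1 miss [D]
1: W B0 → L0 miss [D]
2: W B0 → L0 hit [D]
3: W B2 → L2 miss [D]
4: R B2 → L2 hit [D]
5: W B4 → L1 miss wb→B7 [D]
6: R B3 → L0 miss wb→B0 [-]
7: R B0 → L0 miss [-]
8: R B2 → L2 hit [D]
9: R B4 → L1 hit [D]
10: W B5 → L2 miss wb→B2 [D]
11: R B1 → L1 miss wb→B4 [-]
12: W B7 → L1 miss [D]
13: R B4 → L1 miss wb→B7 [-]
14: R B4 → L1 hit [-]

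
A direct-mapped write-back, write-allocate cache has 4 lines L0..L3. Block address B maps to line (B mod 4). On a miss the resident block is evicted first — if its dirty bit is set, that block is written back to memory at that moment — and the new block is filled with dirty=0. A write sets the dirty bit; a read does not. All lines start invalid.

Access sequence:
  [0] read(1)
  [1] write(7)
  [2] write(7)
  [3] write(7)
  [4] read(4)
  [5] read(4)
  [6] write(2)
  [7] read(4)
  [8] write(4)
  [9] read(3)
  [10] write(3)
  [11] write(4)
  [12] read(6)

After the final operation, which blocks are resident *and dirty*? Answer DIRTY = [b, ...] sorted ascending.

0: R B1 → L1 miss [-]
1: W B7 → L3 miss [D]
2: W B7 → L3 hit [D]
3: W B7 → L3 hit [D]
4: R B4 → L0 miss [-]
5: R B4 → L0 hit [-]
6: W B2 → L2 miss [D]
7: R B4 → L0 hit [-]
8: W B4 → L0 hit [D]
9: R B3 → L3 miss wb→B7 [-]
10: W B3 → L3 hit [D]
11: W B4 → L0 hit [D]
12: R B6 → L2 miss wb→B2 [-]

DIRTY = [3, 4]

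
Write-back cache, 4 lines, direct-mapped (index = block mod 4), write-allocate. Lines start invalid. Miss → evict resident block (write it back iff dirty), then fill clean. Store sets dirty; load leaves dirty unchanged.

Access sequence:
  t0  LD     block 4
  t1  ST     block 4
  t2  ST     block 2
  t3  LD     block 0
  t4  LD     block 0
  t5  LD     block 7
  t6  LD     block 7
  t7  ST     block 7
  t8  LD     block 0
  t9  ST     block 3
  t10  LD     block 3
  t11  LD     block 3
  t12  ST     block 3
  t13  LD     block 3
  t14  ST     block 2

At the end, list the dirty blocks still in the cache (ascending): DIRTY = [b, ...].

0: R B4 → L0 miss [-]
1: W B4 → L0 hit [D]
2: W B2 → L2 miss [D]
3: R B0 → L0 miss wb→B4 [-]
4: R B0 → L0 hit [-]
5: R B7 → L3 miss [-]
6: R B7 → L3 hit [-]
7: W B7 → L3 hit [D]
8: R B0 → L0 hit [-]
9: W B3 → L3 miss wb→B7 [D]
10: R B3 → L3 hit [D]
11: R B3 → L3 hit [D]
12: W B3 → L3 hit [D]
13: R B3 → L3 hit [D]
14: W B2 → L2 hit [D]

DIRTY = [2, 3]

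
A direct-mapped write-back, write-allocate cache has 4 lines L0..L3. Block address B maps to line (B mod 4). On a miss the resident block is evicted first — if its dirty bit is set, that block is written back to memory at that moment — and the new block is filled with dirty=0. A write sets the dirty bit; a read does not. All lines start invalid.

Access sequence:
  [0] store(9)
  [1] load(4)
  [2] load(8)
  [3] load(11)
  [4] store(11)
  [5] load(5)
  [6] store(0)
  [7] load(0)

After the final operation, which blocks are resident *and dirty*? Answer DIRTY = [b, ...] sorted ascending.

DIRTY = [0, 11]

0: W B9 -> L1 miss  d=D]
1: R B4 -> L0 miss  d=-]
2: R B8 -> L0 miss  d=-]
3: R B11 -> L3 miss  d=-]
4: W B11 -> L3 hit  d=D]
5: R B5 -> L1 miss wb->B9  d=-]
6: W B0 -> L0 miss  d=D]
7: R B0 -> L0 hit  d=D]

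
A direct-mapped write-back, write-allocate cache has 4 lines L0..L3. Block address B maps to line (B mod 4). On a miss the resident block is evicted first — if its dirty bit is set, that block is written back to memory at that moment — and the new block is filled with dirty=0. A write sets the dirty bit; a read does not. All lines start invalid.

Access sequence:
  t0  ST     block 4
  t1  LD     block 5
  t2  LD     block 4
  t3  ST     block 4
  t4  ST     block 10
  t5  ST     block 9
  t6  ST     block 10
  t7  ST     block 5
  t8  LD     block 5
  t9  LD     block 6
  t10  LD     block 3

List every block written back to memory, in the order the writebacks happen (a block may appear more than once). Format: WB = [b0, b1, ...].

  0 | W B4 → L0 miss [D]
  1 | R B5 → L1 miss [-]
  2 | R B4 → L0 hit [D]
  3 | W B4 → L0 hit [D]
  4 | W B10 → L2 miss [D]
  5 | W B9 → L1 miss [D]
  6 | W B10 → L2 hit [D]
  7 | W B5 → L1 miss wb→B9 [D]
  8 | R B5 → L1 hit [D]
  9 | R B6 → L2 miss wb→B10 [-]
  10 | R B3 → L3 miss [-]

WB = [9, 10]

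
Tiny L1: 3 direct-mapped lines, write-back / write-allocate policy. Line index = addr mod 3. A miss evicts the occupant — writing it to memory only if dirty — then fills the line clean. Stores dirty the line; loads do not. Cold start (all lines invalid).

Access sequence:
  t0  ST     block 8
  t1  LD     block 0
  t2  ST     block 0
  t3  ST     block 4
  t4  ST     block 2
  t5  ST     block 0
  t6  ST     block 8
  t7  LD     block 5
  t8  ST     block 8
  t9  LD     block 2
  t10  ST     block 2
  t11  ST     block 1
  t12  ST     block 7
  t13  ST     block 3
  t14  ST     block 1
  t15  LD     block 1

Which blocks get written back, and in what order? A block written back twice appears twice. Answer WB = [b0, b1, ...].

0: W B8 → L2 miss [D]
1: R B0 → L0 miss [-]
2: W B0 → L0 hit [D]
3: W B4 → L1 miss [D]
4: W B2 → L2 miss wb→B8 [D]
5: W B0 → L0 hit [D]
6: W B8 → L2 miss wb→B2 [D]
7: R B5 → L2 miss wb→B8 [-]
8: W B8 → L2 miss [D]
9: R B2 → L2 miss wb→B8 [-]
10: W B2 → L2 hit [D]
11: W B1 → L1 miss wb→B4 [D]
12: W B7 → L1 miss wb→B1 [D]
13: W B3 → L0 miss wb→B0 [D]
14: W B1 → L1 miss wb→B7 [D]
15: R B1 → L1 hit [D]

WB = [8, 2, 8, 8, 4, 1, 0, 7]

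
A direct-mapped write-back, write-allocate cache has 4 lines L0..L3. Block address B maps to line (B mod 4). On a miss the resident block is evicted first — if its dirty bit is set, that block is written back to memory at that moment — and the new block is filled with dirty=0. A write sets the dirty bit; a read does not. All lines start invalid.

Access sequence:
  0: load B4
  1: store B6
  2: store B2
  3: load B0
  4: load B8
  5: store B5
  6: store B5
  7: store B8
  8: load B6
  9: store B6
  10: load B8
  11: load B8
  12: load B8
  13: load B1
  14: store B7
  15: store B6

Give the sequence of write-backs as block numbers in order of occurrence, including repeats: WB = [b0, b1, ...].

WB = [6, 2, 5]

0: R B4 → L0 miss [-]
1: W B6 → L2 miss [D]
2: W B2 → L2 miss wb→B6 [D]
3: R B0 → L0 miss [-]
4: R B8 → L0 miss [-]
5: W B5 → L1 miss [D]
6: W B5 → L1 hit [D]
7: W B8 → L0 hit [D]
8: R B6 → L2 miss wb→B2 [-]
9: W B6 → L2 hit [D]
10: R B8 → L0 hit [D]
11: R B8 → L0 hit [D]
12: R B8 → L0 hit [D]
13: R B1 → L1 miss wb→B5 [-]
14: W B7 → L3 miss [D]
15: W B6 → L2 hit [D]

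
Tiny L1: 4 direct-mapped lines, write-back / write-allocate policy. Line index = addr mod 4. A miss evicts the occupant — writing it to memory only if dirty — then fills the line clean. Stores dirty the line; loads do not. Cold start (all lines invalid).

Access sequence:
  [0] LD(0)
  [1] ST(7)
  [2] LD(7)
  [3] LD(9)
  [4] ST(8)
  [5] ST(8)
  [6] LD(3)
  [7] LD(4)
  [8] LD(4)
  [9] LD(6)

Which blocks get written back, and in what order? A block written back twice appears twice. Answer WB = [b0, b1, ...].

  0 | R B0 → L0 miss [-]
  1 | W B7 → L3 miss [D]
  2 | R B7 → L3 hit [D]
  3 | R B9 → L1 miss [-]
  4 | W B8 → L0 miss [D]
  5 | W B8 → L0 hit [D]
  6 | R B3 → L3 miss wb→B7 [-]
  7 | R B4 → L0 miss wb→B8 [-]
  8 | R B4 → L0 hit [-]
  9 | R B6 → L2 miss [-]

WB = [7, 8]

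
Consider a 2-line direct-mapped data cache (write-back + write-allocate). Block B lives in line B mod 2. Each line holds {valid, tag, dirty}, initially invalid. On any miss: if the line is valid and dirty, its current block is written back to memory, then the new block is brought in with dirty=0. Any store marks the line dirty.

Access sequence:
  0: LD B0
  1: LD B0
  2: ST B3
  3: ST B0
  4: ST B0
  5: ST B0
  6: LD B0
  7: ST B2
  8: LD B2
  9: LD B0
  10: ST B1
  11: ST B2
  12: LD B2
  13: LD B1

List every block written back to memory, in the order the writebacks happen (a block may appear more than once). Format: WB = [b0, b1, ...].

  0 | R B0 → L0 miss [-]
  1 | R B0 → L0 hit [-]
  2 | W B3 → L1 miss [D]
  3 | W B0 → L0 hit [D]
  4 | W B0 → L0 hit [D]
  5 | W B0 → L0 hit [D]
  6 | R B0 → L0 hit [D]
  7 | W B2 → L0 miss wb→B0 [D]
  8 | R B2 → L0 hit [D]
  9 | R B0 → L0 miss wb→B2 [-]
  10 | W B1 → L1 miss wb→B3 [D]
  11 | W B2 → L0 miss [D]
  12 | R B2 → L0 hit [D]
  13 | R B1 → L1 hit [D]

WB = [0, 2, 3]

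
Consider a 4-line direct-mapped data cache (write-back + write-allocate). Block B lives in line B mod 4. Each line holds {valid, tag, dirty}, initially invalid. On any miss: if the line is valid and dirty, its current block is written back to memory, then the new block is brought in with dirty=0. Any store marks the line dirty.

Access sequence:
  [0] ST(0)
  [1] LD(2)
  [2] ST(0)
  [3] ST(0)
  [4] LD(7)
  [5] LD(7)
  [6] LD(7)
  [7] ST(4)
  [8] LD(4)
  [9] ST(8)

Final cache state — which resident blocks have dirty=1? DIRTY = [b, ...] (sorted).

DIRTY = [8]

0: W B0 → L0 miss [D]
1: R B2 → L2 miss [-]
2: W B0 → L0 hit [D]
3: W B0 → L0 hit [D]
4: R B7 → L3 miss [-]
5: R B7 → L3 hit [-]
6: R B7 → L3 hit [-]
7: W B4 → L0 miss wb→B0 [D]
8: R B4 → L0 hit [D]
9: W B8 → L0 miss wb→B4 [D]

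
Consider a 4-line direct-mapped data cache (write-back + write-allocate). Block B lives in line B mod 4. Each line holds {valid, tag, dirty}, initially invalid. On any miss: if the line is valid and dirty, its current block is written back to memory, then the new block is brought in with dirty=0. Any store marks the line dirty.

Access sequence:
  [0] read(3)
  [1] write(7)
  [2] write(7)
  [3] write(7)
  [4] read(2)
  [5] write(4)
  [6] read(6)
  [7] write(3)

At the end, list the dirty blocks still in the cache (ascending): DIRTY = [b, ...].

  0 | R B3 → L3 miss [-]
  1 | W B7 → L3 miss [D]
  2 | W B7 → L3 hit [D]
  3 | W B7 → L3 hit [D]
  4 | R B2 → L2 miss [-]
  5 | W B4 → L0 miss [D]
  6 | R B6 → L2 miss [-]
  7 | W B3 → L3 miss wb→B7 [D]

DIRTY = [3, 4]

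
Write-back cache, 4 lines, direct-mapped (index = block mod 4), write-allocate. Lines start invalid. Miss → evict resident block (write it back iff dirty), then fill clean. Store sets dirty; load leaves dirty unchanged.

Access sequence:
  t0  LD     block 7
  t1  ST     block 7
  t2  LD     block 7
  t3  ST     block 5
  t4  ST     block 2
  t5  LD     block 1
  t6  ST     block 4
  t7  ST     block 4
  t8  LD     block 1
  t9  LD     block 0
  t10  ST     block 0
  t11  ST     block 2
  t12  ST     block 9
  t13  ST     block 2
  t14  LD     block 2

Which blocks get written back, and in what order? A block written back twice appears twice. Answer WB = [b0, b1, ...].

0: R B7 → L3 miss [-]
1: W B7 → L3 hit [D]
2: R B7 → L3 hit [D]
3: W B5 → L1 miss [D]
4: W B2 → L2 miss [D]
5: R B1 → L1 miss wb→B5 [-]
6: W B4 → L0 miss [D]
7: W B4 → L0 hit [D]
8: R B1 → L1 hit [-]
9: R B0 → L0 miss wb→B4 [-]
10: W B0 → L0 hit [D]
11: W B2 → L2 hit [D]
12: W B9 → L1 miss [D]
13: W B2 → L2 hit [D]
14: R B2 → L2 hit [D]

WB = [5, 4]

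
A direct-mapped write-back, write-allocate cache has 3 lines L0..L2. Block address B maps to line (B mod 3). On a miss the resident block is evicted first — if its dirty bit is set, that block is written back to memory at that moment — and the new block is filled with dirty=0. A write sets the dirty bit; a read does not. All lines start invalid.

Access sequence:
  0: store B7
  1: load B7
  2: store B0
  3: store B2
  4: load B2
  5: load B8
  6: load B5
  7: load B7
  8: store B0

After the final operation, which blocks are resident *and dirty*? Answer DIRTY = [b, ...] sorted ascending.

0: W B7 -> L1 miss  d=D]
1: R B7 -> L1 hit  d=D]
2: W B0 -> L0 miss  d=D]
3: W B2 -> L2 miss  d=D]
4: R B2 -> L2 hit  d=D]
5: R B8 -> L2 miss wb->B2  d=-]
6: R B5 -> L2 miss  d=-]
7: R B7 -> L1 hit  d=D]
8: W B0 -> L0 hit  d=D]

DIRTY = [0, 7]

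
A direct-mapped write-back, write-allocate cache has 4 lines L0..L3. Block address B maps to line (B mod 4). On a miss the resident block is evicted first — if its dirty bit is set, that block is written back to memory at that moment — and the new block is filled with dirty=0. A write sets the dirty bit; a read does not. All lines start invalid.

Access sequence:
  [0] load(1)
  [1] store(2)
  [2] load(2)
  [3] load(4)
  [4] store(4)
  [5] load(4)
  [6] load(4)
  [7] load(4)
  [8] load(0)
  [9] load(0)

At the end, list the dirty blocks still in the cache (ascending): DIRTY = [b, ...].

DIRTY = [2]

0: R B1 → L1 miss [-]
1: W B2 → L2 miss [D]
2: R B2 → L2 hit [D]
3: R B4 → L0 miss [-]
4: W B4 → L0 hit [D]
5: R B4 → L0 hit [D]
6: R B4 → L0 hit [D]
7: R B4 → L0 hit [D]
8: R B0 → L0 miss wb→B4 [-]
9: R B0 → L0 hit [-]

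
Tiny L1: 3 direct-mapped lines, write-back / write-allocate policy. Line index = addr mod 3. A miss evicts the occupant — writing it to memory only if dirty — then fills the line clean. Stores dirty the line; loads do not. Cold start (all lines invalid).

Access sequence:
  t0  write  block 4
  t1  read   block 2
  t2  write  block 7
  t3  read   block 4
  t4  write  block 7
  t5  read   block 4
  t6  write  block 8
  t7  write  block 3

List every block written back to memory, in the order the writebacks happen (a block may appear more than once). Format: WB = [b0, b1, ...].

0: W B4 → L1 miss [D]
1: R B2 → L2 miss [-]
2: W B7 → L1 miss wb→B4 [D]
3: R B4 → L1 miss wb→B7 [-]
4: W B7 → L1 miss [D]
5: R B4 → L1 miss wb→B7 [-]
6: W B8 → L2 miss [D]
7: W B3 → L0 miss [D]

WB = [4, 7, 7]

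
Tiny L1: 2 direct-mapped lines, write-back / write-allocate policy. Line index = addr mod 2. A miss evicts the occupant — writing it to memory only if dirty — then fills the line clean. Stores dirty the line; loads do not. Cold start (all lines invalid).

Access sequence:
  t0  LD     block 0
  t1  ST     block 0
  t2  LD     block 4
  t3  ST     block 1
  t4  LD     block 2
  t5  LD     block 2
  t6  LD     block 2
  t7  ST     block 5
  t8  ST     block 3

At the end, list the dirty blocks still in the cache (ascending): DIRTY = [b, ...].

DIRTY = [3]

0: R B0 → L0 miss [-]
1: W B0 → L0 hit [D]
2: R B4 → L0 miss wb→B0 [-]
3: W B1 → L1 miss [D]
4: R B2 → L0 miss [-]
5: R B2 → L0 hit [-]
6: R B2 → L0 hit [-]
7: W B5 → L1 miss wb→B1 [D]
8: W B3 → L1 miss wb→B5 [D]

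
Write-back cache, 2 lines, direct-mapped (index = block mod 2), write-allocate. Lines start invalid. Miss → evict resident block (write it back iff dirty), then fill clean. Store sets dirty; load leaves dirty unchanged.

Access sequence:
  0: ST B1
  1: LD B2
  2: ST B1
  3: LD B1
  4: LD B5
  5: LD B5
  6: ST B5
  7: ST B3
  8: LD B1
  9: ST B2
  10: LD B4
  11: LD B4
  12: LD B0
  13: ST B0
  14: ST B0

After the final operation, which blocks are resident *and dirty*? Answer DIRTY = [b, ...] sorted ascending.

0: W B1 -> L1 miss  d=D]
1: R B2 -> L0 miss  d=-]
2: W B1 -> L1 hit  d=D]
3: R B1 -> L1 hit  d=D]
4: R B5 -> L1 miss wb->B1  d=-]
5: R B5 -> L1 hit  d=-]
6: W B5 -> L1 hit  d=D]
7: W B3 -> L1 miss wb->B5  d=D]
8: R B1 -> L1 miss wb->B3  d=-]
9: W B2 -> L0 hit  d=D]
10: R B4 -> L0 miss wb->B2  d=-]
11: R B4 -> L0 hit  d=-]
12: R B0 -> L0 miss  d=-]
13: W B0 -> L0 hit  d=D]
14: W B0 -> L0 hit  d=D]

DIRTY = [0]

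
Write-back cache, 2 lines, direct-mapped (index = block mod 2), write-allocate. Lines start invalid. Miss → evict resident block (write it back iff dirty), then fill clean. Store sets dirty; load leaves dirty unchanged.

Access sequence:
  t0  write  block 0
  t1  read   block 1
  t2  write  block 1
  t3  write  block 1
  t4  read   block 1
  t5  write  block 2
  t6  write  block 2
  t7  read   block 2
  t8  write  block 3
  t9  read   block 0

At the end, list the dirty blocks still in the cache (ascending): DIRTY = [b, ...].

0: W B0 -> L0 miss  d=D]
1: R B1 -> L1 miss  d=-]
2: W B1 -> L1 hit  d=D]
3: W B1 -> L1 hit  d=D]
4: R B1 -> L1 hit  d=D]
5: W B2 -> L0 miss wb->B0  d=D]
6: W B2 -> L0 hit  d=D]
7: R B2 -> L0 hit  d=D]
8: W B3 -> L1 miss wb->B1  d=D]
9: R B0 -> L0 miss wb->B2  d=-]

DIRTY = [3]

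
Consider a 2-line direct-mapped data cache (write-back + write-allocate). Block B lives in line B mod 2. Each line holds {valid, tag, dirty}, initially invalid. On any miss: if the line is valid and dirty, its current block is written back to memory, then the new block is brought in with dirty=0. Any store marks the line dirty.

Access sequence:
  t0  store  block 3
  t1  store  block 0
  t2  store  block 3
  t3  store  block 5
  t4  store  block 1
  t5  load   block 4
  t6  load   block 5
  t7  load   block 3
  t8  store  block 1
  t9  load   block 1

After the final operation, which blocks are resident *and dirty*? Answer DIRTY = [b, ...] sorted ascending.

  0 | W B3 → L1 miss [D]
  1 | W B0 → L0 miss [D]
  2 | W B3 → L1 hit [D]
  3 | W B5 → L1 miss wb→B3 [D]
  4 | W B1 → L1 miss wb→B5 [D]
  5 | R B4 → L0 miss wb→B0 [-]
  6 | R B5 → L1 miss wb→B1 [-]
  7 | R B3 → L1 miss [-]
  8 | W B1 → L1 miss [D]
  9 | R B1 → L1 hit [D]

DIRTY = [1]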